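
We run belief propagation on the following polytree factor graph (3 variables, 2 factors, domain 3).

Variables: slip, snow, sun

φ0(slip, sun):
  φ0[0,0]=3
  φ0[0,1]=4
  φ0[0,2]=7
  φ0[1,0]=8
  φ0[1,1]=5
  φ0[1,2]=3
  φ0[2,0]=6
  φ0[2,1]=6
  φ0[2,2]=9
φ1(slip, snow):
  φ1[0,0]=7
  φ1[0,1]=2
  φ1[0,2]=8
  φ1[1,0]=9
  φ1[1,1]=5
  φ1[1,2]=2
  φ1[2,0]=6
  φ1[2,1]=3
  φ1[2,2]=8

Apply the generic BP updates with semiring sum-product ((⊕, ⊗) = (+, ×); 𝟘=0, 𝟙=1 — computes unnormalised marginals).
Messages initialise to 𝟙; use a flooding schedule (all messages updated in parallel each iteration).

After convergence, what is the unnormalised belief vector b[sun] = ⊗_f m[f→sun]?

init: all messages = 𝟙 over 3 values
r1 m[φ0→slip] = [14, 16, 21]
r1 m[φ0→sun] = [17, 15, 19]
r1 m[φ1→slip] = [17, 16, 17]
r1 m[φ1→snow] = [22, 10, 18]
r1 m[slip→φ0] = [1, 1, 1]
r1 m[slip→φ1] = [1, 1, 1]
r1 m[snow→φ1] = [1, 1, 1]
r1 m[sun→φ0] = [1, 1, 1]
r2 m[φ0→slip] = [14, 16, 21]
r2 m[φ0→sun] = [17, 15, 19]
r2 m[φ1→slip] = [17, 16, 17]
r2 m[φ1→snow] = [22, 10, 18]
r2 m[slip→φ0] = [17, 16, 17]
r2 m[slip→φ1] = [14, 16, 21]
r2 m[snow→φ1] = [1, 1, 1]
r2 m[sun→φ0] = [1, 1, 1]
r3 m[φ0→slip] = [14, 16, 21]
r3 m[φ0→sun] = [281, 250, 320]
r3 m[φ1→slip] = [17, 16, 17]
r3 m[φ1→snow] = [368, 171, 312]
r3 m[slip→φ0] = [17, 16, 17]
r3 m[slip→φ1] = [14, 16, 21]
r3 m[snow→φ1] = [1, 1, 1]
r3 m[sun→φ0] = [1, 1, 1]
r4 m[φ0→slip] = [14, 16, 21]
r4 m[φ0→sun] = [281, 250, 320]
r4 m[φ1→slip] = [17, 16, 17]
r4 m[φ1→snow] = [368, 171, 312]
r4 m[slip→φ0] = [17, 16, 17]
r4 m[slip→φ1] = [14, 16, 21]
r4 m[snow→φ1] = [1, 1, 1]
r4 m[sun→φ0] = [1, 1, 1]
fixed point reached at round 4
b[sun] = ⊗ incoming = [281, 250, 320]

b[sun] = [281, 250, 320]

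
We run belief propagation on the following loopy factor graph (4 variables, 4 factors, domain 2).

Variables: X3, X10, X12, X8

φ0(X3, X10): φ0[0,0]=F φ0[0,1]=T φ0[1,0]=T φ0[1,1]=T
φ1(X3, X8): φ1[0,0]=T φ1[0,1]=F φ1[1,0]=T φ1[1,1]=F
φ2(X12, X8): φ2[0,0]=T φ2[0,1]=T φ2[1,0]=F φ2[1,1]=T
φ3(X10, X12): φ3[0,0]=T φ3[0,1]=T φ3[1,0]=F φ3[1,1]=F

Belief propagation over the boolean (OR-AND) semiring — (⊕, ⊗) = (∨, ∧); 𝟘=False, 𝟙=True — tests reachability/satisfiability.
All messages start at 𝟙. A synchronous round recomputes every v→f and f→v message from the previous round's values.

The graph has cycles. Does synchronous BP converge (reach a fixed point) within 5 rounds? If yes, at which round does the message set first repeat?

init: all messages = 𝟙 over 2 values
r1 m[φ0→X3] = [T, T]
r1 m[φ0→X10] = [T, T]
r1 m[φ1→X3] = [T, T]
r1 m[φ1→X8] = [T, F]
r1 m[φ2→X12] = [T, T]
r1 m[φ2→X8] = [T, T]
r1 m[φ3→X10] = [T, F]
r1 m[φ3→X12] = [T, T]
r1 m[X3→φ0] = [T, T]
r1 m[X3→φ1] = [T, T]
r1 m[X10→φ0] = [T, T]
r1 m[X10→φ3] = [T, T]
r1 m[X12→φ2] = [T, T]
r1 m[X12→φ3] = [T, T]
r1 m[X8→φ1] = [T, T]
r1 m[X8→φ2] = [T, T]
r2 m[φ0→X3] = [T, T]
r2 m[φ0→X10] = [T, T]
r2 m[φ1→X3] = [T, T]
r2 m[φ1→X8] = [T, F]
r2 m[φ2→X12] = [T, T]
r2 m[φ2→X8] = [T, T]
r2 m[φ3→X10] = [T, F]
r2 m[φ3→X12] = [T, T]
r2 m[X3→φ0] = [T, T]
r2 m[X3→φ1] = [T, T]
r2 m[X10→φ0] = [T, F]
r2 m[X10→φ3] = [T, T]
r2 m[X12→φ2] = [T, T]
r2 m[X12→φ3] = [T, T]
r2 m[X8→φ1] = [T, T]
r2 m[X8→φ2] = [T, F]
r3 m[φ0→X3] = [F, T]
r3 m[φ0→X10] = [T, T]
r3 m[φ1→X3] = [T, T]
r3 m[φ1→X8] = [T, F]
r3 m[φ2→X12] = [T, F]
r3 m[φ2→X8] = [T, T]
r3 m[φ3→X10] = [T, F]
r3 m[φ3→X12] = [T, T]
r3 m[X3→φ0] = [T, T]
r3 m[X3→φ1] = [T, T]
r3 m[X10→φ0] = [T, F]
r3 m[X10→φ3] = [T, T]
r3 m[X12→φ2] = [T, T]
r3 m[X12→φ3] = [T, T]
r3 m[X8→φ1] = [T, T]
r3 m[X8→φ2] = [T, F]
r4 m[φ0→X3] = [F, T]
r4 m[φ0→X10] = [T, T]
r4 m[φ1→X3] = [T, T]
r4 m[φ1→X8] = [T, F]
r4 m[φ2→X12] = [T, F]
r4 m[φ2→X8] = [T, T]
r4 m[φ3→X10] = [T, F]
r4 m[φ3→X12] = [T, T]
r4 m[X3→φ0] = [T, T]
r4 m[X3→φ1] = [F, T]
r4 m[X10→φ0] = [T, F]
r4 m[X10→φ3] = [T, T]
r4 m[X12→φ2] = [T, T]
r4 m[X12→φ3] = [T, F]
r4 m[X8→φ1] = [T, T]
r4 m[X8→φ2] = [T, F]
r5 m[φ0→X3] = [F, T]
r5 m[φ0→X10] = [T, T]
r5 m[φ1→X3] = [T, T]
r5 m[φ1→X8] = [T, F]
r5 m[φ2→X12] = [T, F]
r5 m[φ2→X8] = [T, T]
r5 m[φ3→X10] = [T, F]
r5 m[φ3→X12] = [T, T]
r5 m[X3→φ0] = [T, T]
r5 m[X3→φ1] = [F, T]
r5 m[X10→φ0] = [T, F]
r5 m[X10→φ3] = [T, T]
r5 m[X12→φ2] = [T, T]
r5 m[X12→φ3] = [T, F]
r5 m[X8→φ1] = [T, T]
r5 m[X8→φ2] = [T, F]
fixed point reached at round 5
messages reach a fixed point at round 5

CONVERGED at round 5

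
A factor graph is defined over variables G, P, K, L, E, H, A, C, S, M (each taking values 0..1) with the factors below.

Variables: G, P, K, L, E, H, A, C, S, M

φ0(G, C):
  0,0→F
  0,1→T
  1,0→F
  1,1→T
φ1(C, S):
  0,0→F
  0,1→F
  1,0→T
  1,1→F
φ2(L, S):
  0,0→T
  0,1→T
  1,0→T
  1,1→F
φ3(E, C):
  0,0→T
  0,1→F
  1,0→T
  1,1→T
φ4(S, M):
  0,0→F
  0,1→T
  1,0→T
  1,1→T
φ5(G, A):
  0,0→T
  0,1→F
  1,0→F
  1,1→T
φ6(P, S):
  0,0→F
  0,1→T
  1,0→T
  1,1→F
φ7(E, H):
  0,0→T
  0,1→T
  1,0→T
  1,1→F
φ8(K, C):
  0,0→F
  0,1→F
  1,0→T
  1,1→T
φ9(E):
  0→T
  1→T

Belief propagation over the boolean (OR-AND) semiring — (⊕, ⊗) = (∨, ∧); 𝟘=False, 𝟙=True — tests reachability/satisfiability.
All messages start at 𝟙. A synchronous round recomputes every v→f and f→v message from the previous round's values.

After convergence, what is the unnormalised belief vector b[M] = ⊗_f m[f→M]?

b[M] = [F, T]

init: all messages = 𝟙 over 2 values
r1 m[φ0→G] = [T, T]
r1 m[φ0→C] = [F, T]
r1 m[φ1→C] = [F, T]
r1 m[φ1→S] = [T, F]
r1 m[φ2→L] = [T, T]
r1 m[φ2→S] = [T, T]
r1 m[φ3→E] = [T, T]
r1 m[φ3→C] = [T, T]
r1 m[φ4→S] = [T, T]
r1 m[φ4→M] = [T, T]
r1 m[φ5→G] = [T, T]
r1 m[φ5→A] = [T, T]
r1 m[φ6→P] = [T, T]
r1 m[φ6→S] = [T, T]
r1 m[φ7→E] = [T, T]
r1 m[φ7→H] = [T, T]
r1 m[φ8→K] = [F, T]
r1 m[φ8→C] = [T, T]
r1 m[φ9→E] = [T, T]
r1 m[G→φ0] = [T, T]
r1 m[G→φ5] = [T, T]
r1 m[P→φ6] = [T, T]
r1 m[K→φ8] = [T, T]
r1 m[L→φ2] = [T, T]
r1 m[E→φ3] = [T, T]
r1 m[E→φ7] = [T, T]
r1 m[E→φ9] = [T, T]
r1 m[H→φ7] = [T, T]
r1 m[A→φ5] = [T, T]
r1 m[C→φ0] = [T, T]
r1 m[C→φ1] = [T, T]
r1 m[C→φ3] = [T, T]
r1 m[C→φ8] = [T, T]
r1 m[S→φ1] = [T, T]
r1 m[S→φ2] = [T, T]
r1 m[S→φ4] = [T, T]
r1 m[S→φ6] = [T, T]
r1 m[M→φ4] = [T, T]
r2 m[φ0→G] = [T, T]
r2 m[φ0→C] = [F, T]
r2 m[φ1→C] = [F, T]
r2 m[φ1→S] = [T, F]
r2 m[φ2→L] = [T, T]
r2 m[φ2→S] = [T, T]
r2 m[φ3→E] = [T, T]
r2 m[φ3→C] = [T, T]
r2 m[φ4→S] = [T, T]
r2 m[φ4→M] = [T, T]
r2 m[φ5→G] = [T, T]
r2 m[φ5→A] = [T, T]
r2 m[φ6→P] = [T, T]
r2 m[φ6→S] = [T, T]
r2 m[φ7→E] = [T, T]
r2 m[φ7→H] = [T, T]
r2 m[φ8→K] = [F, T]
r2 m[φ8→C] = [T, T]
r2 m[φ9→E] = [T, T]
r2 m[G→φ0] = [T, T]
r2 m[G→φ5] = [T, T]
r2 m[P→φ6] = [T, T]
r2 m[K→φ8] = [T, T]
r2 m[L→φ2] = [T, T]
r2 m[E→φ3] = [T, T]
r2 m[E→φ7] = [T, T]
r2 m[E→φ9] = [T, T]
r2 m[H→φ7] = [T, T]
r2 m[A→φ5] = [T, T]
r2 m[C→φ0] = [F, T]
r2 m[C→φ1] = [F, T]
r2 m[C→φ3] = [F, T]
r2 m[C→φ8] = [F, T]
r2 m[S→φ1] = [T, T]
r2 m[S→φ2] = [T, F]
r2 m[S→φ4] = [T, F]
r2 m[S→φ6] = [T, F]
r2 m[M→φ4] = [T, T]
r3 m[φ0→G] = [T, T]
r3 m[φ0→C] = [F, T]
r3 m[φ1→C] = [F, T]
r3 m[φ1→S] = [T, F]
r3 m[φ2→L] = [T, T]
r3 m[φ2→S] = [T, T]
r3 m[φ3→E] = [F, T]
r3 m[φ3→C] = [T, T]
r3 m[φ4→S] = [T, T]
r3 m[φ4→M] = [F, T]
r3 m[φ5→G] = [T, T]
r3 m[φ5→A] = [T, T]
r3 m[φ6→P] = [F, T]
r3 m[φ6→S] = [T, T]
r3 m[φ7→E] = [T, T]
r3 m[φ7→H] = [T, T]
r3 m[φ8→K] = [F, T]
r3 m[φ8→C] = [T, T]
r3 m[φ9→E] = [T, T]
r3 m[G→φ0] = [T, T]
r3 m[G→φ5] = [T, T]
r3 m[P→φ6] = [T, T]
r3 m[K→φ8] = [T, T]
r3 m[L→φ2] = [T, T]
r3 m[E→φ3] = [T, T]
r3 m[E→φ7] = [T, T]
r3 m[E→φ9] = [T, T]
r3 m[H→φ7] = [T, T]
r3 m[A→φ5] = [T, T]
r3 m[C→φ0] = [F, T]
r3 m[C→φ1] = [F, T]
r3 m[C→φ3] = [F, T]
r3 m[C→φ8] = [F, T]
r3 m[S→φ1] = [T, T]
r3 m[S→φ2] = [T, F]
r3 m[S→φ4] = [T, F]
r3 m[S→φ6] = [T, F]
r3 m[M→φ4] = [T, T]
r4 m[φ0→G] = [T, T]
r4 m[φ0→C] = [F, T]
r4 m[φ1→C] = [F, T]
r4 m[φ1→S] = [T, F]
r4 m[φ2→L] = [T, T]
r4 m[φ2→S] = [T, T]
r4 m[φ3→E] = [F, T]
r4 m[φ3→C] = [T, T]
r4 m[φ4→S] = [T, T]
r4 m[φ4→M] = [F, T]
r4 m[φ5→G] = [T, T]
r4 m[φ5→A] = [T, T]
r4 m[φ6→P] = [F, T]
r4 m[φ6→S] = [T, T]
r4 m[φ7→E] = [T, T]
r4 m[φ7→H] = [T, T]
r4 m[φ8→K] = [F, T]
r4 m[φ8→C] = [T, T]
r4 m[φ9→E] = [T, T]
r4 m[G→φ0] = [T, T]
r4 m[G→φ5] = [T, T]
r4 m[P→φ6] = [T, T]
r4 m[K→φ8] = [T, T]
r4 m[L→φ2] = [T, T]
r4 m[E→φ3] = [T, T]
r4 m[E→φ7] = [F, T]
r4 m[E→φ9] = [F, T]
r4 m[H→φ7] = [T, T]
r4 m[A→φ5] = [T, T]
r4 m[C→φ0] = [F, T]
r4 m[C→φ1] = [F, T]
r4 m[C→φ3] = [F, T]
r4 m[C→φ8] = [F, T]
r4 m[S→φ1] = [T, T]
r4 m[S→φ2] = [T, F]
r4 m[S→φ4] = [T, F]
r4 m[S→φ6] = [T, F]
r4 m[M→φ4] = [T, T]
r5 m[φ0→G] = [T, T]
r5 m[φ0→C] = [F, T]
r5 m[φ1→C] = [F, T]
r5 m[φ1→S] = [T, F]
r5 m[φ2→L] = [T, T]
r5 m[φ2→S] = [T, T]
r5 m[φ3→E] = [F, T]
r5 m[φ3→C] = [T, T]
r5 m[φ4→S] = [T, T]
r5 m[φ4→M] = [F, T]
r5 m[φ5→G] = [T, T]
r5 m[φ5→A] = [T, T]
r5 m[φ6→P] = [F, T]
r5 m[φ6→S] = [T, T]
r5 m[φ7→E] = [T, T]
r5 m[φ7→H] = [T, F]
r5 m[φ8→K] = [F, T]
r5 m[φ8→C] = [T, T]
r5 m[φ9→E] = [T, T]
r5 m[G→φ0] = [T, T]
r5 m[G→φ5] = [T, T]
r5 m[P→φ6] = [T, T]
r5 m[K→φ8] = [T, T]
r5 m[L→φ2] = [T, T]
r5 m[E→φ3] = [T, T]
r5 m[E→φ7] = [F, T]
r5 m[E→φ9] = [F, T]
r5 m[H→φ7] = [T, T]
r5 m[A→φ5] = [T, T]
r5 m[C→φ0] = [F, T]
r5 m[C→φ1] = [F, T]
r5 m[C→φ3] = [F, T]
r5 m[C→φ8] = [F, T]
r5 m[S→φ1] = [T, T]
r5 m[S→φ2] = [T, F]
r5 m[S→φ4] = [T, F]
r5 m[S→φ6] = [T, F]
r5 m[M→φ4] = [T, T]
r6 m[φ0→G] = [T, T]
r6 m[φ0→C] = [F, T]
r6 m[φ1→C] = [F, T]
r6 m[φ1→S] = [T, F]
r6 m[φ2→L] = [T, T]
r6 m[φ2→S] = [T, T]
r6 m[φ3→E] = [F, T]
r6 m[φ3→C] = [T, T]
r6 m[φ4→S] = [T, T]
r6 m[φ4→M] = [F, T]
r6 m[φ5→G] = [T, T]
r6 m[φ5→A] = [T, T]
r6 m[φ6→P] = [F, T]
r6 m[φ6→S] = [T, T]
r6 m[φ7→E] = [T, T]
r6 m[φ7→H] = [T, F]
r6 m[φ8→K] = [F, T]
r6 m[φ8→C] = [T, T]
r6 m[φ9→E] = [T, T]
r6 m[G→φ0] = [T, T]
r6 m[G→φ5] = [T, T]
r6 m[P→φ6] = [T, T]
r6 m[K→φ8] = [T, T]
r6 m[L→φ2] = [T, T]
r6 m[E→φ3] = [T, T]
r6 m[E→φ7] = [F, T]
r6 m[E→φ9] = [F, T]
r6 m[H→φ7] = [T, T]
r6 m[A→φ5] = [T, T]
r6 m[C→φ0] = [F, T]
r6 m[C→φ1] = [F, T]
r6 m[C→φ3] = [F, T]
r6 m[C→φ8] = [F, T]
r6 m[S→φ1] = [T, T]
r6 m[S→φ2] = [T, F]
r6 m[S→φ4] = [T, F]
r6 m[S→φ6] = [T, F]
r6 m[M→φ4] = [T, T]
fixed point reached at round 6
b[M] = ⊗ incoming = [F, T]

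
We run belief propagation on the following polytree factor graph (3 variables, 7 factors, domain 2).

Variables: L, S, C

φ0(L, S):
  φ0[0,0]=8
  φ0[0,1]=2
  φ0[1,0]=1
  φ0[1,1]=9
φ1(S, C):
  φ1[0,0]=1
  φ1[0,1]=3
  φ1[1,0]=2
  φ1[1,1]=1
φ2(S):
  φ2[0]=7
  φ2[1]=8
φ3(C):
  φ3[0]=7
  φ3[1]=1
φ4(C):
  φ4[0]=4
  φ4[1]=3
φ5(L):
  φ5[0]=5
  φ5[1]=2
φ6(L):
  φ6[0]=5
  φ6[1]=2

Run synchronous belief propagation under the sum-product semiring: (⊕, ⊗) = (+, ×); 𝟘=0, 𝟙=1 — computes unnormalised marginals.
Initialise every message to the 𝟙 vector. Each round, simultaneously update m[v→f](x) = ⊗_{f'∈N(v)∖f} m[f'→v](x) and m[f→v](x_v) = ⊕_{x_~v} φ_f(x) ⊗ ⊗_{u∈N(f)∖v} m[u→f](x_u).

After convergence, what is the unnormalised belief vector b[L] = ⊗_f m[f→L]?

init: all messages = 𝟙 over 2 values
r1 m[φ0→L] = [10, 10]
r1 m[φ0→S] = [9, 11]
r1 m[φ1→S] = [4, 3]
r1 m[φ1→C] = [3, 4]
r1 m[φ2→S] = [7, 8]
r1 m[φ3→C] = [7, 1]
r1 m[φ4→C] = [4, 3]
r1 m[φ5→L] = [5, 2]
r1 m[φ6→L] = [5, 2]
r1 m[L→φ0] = [1, 1]
r1 m[L→φ5] = [1, 1]
r1 m[L→φ6] = [1, 1]
r1 m[S→φ0] = [1, 1]
r1 m[S→φ1] = [1, 1]
r1 m[S→φ2] = [1, 1]
r1 m[C→φ1] = [1, 1]
r1 m[C→φ3] = [1, 1]
r1 m[C→φ4] = [1, 1]
r2 m[φ0→L] = [10, 10]
r2 m[φ0→S] = [9, 11]
r2 m[φ1→S] = [4, 3]
r2 m[φ1→C] = [3, 4]
r2 m[φ2→S] = [7, 8]
r2 m[φ3→C] = [7, 1]
r2 m[φ4→C] = [4, 3]
r2 m[φ5→L] = [5, 2]
r2 m[φ6→L] = [5, 2]
r2 m[L→φ0] = [25, 4]
r2 m[L→φ5] = [50, 20]
r2 m[L→φ6] = [50, 20]
r2 m[S→φ0] = [28, 24]
r2 m[S→φ1] = [63, 88]
r2 m[S→φ2] = [36, 33]
r2 m[C→φ1] = [28, 3]
r2 m[C→φ3] = [12, 12]
r2 m[C→φ4] = [21, 4]
r3 m[φ0→L] = [272, 244]
r3 m[φ0→S] = [204, 86]
r3 m[φ1→S] = [37, 59]
r3 m[φ1→C] = [239, 277]
r3 m[φ2→S] = [7, 8]
r3 m[φ3→C] = [7, 1]
r3 m[φ4→C] = [4, 3]
r3 m[φ5→L] = [5, 2]
r3 m[φ6→L] = [5, 2]
r3 m[L→φ0] = [25, 4]
r3 m[L→φ5] = [50, 20]
r3 m[L→φ6] = [50, 20]
r3 m[S→φ0] = [28, 24]
r3 m[S→φ1] = [63, 88]
r3 m[S→φ2] = [36, 33]
r3 m[C→φ1] = [28, 3]
r3 m[C→φ3] = [12, 12]
r3 m[C→φ4] = [21, 4]
r4 m[φ0→L] = [272, 244]
r4 m[φ0→S] = [204, 86]
r4 m[φ1→S] = [37, 59]
r4 m[φ1→C] = [239, 277]
r4 m[φ2→S] = [7, 8]
r4 m[φ3→C] = [7, 1]
r4 m[φ4→C] = [4, 3]
r4 m[φ5→L] = [5, 2]
r4 m[φ6→L] = [5, 2]
r4 m[L→φ0] = [25, 4]
r4 m[L→φ5] = [1360, 488]
r4 m[L→φ6] = [1360, 488]
r4 m[S→φ0] = [259, 472]
r4 m[S→φ1] = [1428, 688]
r4 m[S→φ2] = [7548, 5074]
r4 m[C→φ1] = [28, 3]
r4 m[C→φ3] = [956, 831]
r4 m[C→φ4] = [1673, 277]
r5 m[φ0→L] = [3016, 4507]
r5 m[φ0→S] = [204, 86]
r5 m[φ1→S] = [37, 59]
r5 m[φ1→C] = [2804, 4972]
r5 m[φ2→S] = [7, 8]
r5 m[φ3→C] = [7, 1]
r5 m[φ4→C] = [4, 3]
r5 m[φ5→L] = [5, 2]
r5 m[φ6→L] = [5, 2]
r5 m[L→φ0] = [25, 4]
r5 m[L→φ5] = [1360, 488]
r5 m[L→φ6] = [1360, 488]
r5 m[S→φ0] = [259, 472]
r5 m[S→φ1] = [1428, 688]
r5 m[S→φ2] = [7548, 5074]
r5 m[C→φ1] = [28, 3]
r5 m[C→φ3] = [956, 831]
r5 m[C→φ4] = [1673, 277]
r6 m[φ0→L] = [3016, 4507]
r6 m[φ0→S] = [204, 86]
r6 m[φ1→S] = [37, 59]
r6 m[φ1→C] = [2804, 4972]
r6 m[φ2→S] = [7, 8]
r6 m[φ3→C] = [7, 1]
r6 m[φ4→C] = [4, 3]
r6 m[φ5→L] = [5, 2]
r6 m[φ6→L] = [5, 2]
r6 m[L→φ0] = [25, 4]
r6 m[L→φ5] = [15080, 9014]
r6 m[L→φ6] = [15080, 9014]
r6 m[S→φ0] = [259, 472]
r6 m[S→φ1] = [1428, 688]
r6 m[S→φ2] = [7548, 5074]
r6 m[C→φ1] = [28, 3]
r6 m[C→φ3] = [11216, 14916]
r6 m[C→φ4] = [19628, 4972]
r7 m[φ0→L] = [3016, 4507]
r7 m[φ0→S] = [204, 86]
r7 m[φ1→S] = [37, 59]
r7 m[φ1→C] = [2804, 4972]
r7 m[φ2→S] = [7, 8]
r7 m[φ3→C] = [7, 1]
r7 m[φ4→C] = [4, 3]
r7 m[φ5→L] = [5, 2]
r7 m[φ6→L] = [5, 2]
r7 m[L→φ0] = [25, 4]
r7 m[L→φ5] = [15080, 9014]
r7 m[L→φ6] = [15080, 9014]
r7 m[S→φ0] = [259, 472]
r7 m[S→φ1] = [1428, 688]
r7 m[S→φ2] = [7548, 5074]
r7 m[C→φ1] = [28, 3]
r7 m[C→φ3] = [11216, 14916]
r7 m[C→φ4] = [19628, 4972]
fixed point reached at round 7
b[L] = ⊗ incoming = [75400, 18028]

b[L] = [75400, 18028]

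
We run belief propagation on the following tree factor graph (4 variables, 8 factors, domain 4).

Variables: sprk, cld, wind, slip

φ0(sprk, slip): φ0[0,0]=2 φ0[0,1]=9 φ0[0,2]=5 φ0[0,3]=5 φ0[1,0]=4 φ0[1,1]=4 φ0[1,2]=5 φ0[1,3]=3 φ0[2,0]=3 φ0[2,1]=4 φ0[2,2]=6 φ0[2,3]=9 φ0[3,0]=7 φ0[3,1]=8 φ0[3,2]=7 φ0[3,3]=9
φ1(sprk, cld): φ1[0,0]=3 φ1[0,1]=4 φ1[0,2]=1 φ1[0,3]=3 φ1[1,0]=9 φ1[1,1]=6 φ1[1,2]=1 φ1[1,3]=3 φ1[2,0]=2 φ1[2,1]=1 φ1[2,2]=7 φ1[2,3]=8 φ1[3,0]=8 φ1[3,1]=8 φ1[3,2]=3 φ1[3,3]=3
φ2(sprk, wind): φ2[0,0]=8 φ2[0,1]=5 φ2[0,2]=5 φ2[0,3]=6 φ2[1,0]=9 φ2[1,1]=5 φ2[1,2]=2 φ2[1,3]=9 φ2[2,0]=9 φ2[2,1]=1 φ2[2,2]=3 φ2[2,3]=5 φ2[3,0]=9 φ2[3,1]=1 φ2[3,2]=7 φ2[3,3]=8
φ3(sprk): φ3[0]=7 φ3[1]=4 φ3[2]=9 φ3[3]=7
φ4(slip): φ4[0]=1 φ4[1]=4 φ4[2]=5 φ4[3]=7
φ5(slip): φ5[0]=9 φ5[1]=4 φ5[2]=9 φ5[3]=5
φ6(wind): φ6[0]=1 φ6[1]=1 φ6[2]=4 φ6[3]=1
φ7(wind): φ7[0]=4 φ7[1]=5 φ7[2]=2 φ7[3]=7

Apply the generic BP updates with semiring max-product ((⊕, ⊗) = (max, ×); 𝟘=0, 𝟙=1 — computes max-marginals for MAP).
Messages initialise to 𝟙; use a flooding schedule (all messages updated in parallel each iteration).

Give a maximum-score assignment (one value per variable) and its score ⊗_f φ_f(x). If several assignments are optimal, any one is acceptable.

assignment: (sprk=3, cld=0, wind=2, slip=2); score = 987840

init: all messages = 𝟙 over 4 values
r1 m[φ0→sprk] = [9, 5, 9, 9]
r1 m[φ0→slip] = [7, 9, 7, 9]
r1 m[φ1→sprk] = [4, 9, 8, 8]
r1 m[φ1→cld] = [9, 8, 7, 8]
r1 m[φ2→sprk] = [8, 9, 9, 9]
r1 m[φ2→wind] = [9, 5, 7, 9]
r1 m[φ3→sprk] = [7, 4, 9, 7]
r1 m[φ4→slip] = [1, 4, 5, 7]
r1 m[φ5→slip] = [9, 4, 9, 5]
r1 m[φ6→wind] = [1, 1, 4, 1]
r1 m[φ7→wind] = [4, 5, 2, 7]
r1 m[sprk→φ0] = [1, 1, 1, 1]
r1 m[sprk→φ1] = [1, 1, 1, 1]
r1 m[sprk→φ2] = [1, 1, 1, 1]
r1 m[sprk→φ3] = [1, 1, 1, 1]
r1 m[cld→φ1] = [1, 1, 1, 1]
r1 m[wind→φ2] = [1, 1, 1, 1]
r1 m[wind→φ6] = [1, 1, 1, 1]
r1 m[wind→φ7] = [1, 1, 1, 1]
r1 m[slip→φ0] = [1, 1, 1, 1]
r1 m[slip→φ4] = [1, 1, 1, 1]
r1 m[slip→φ5] = [1, 1, 1, 1]
r2 m[φ0→sprk] = [9, 5, 9, 9]
r2 m[φ0→slip] = [7, 9, 7, 9]
r2 m[φ1→sprk] = [4, 9, 8, 8]
r2 m[φ1→cld] = [9, 8, 7, 8]
r2 m[φ2→sprk] = [8, 9, 9, 9]
r2 m[φ2→wind] = [9, 5, 7, 9]
r2 m[φ3→sprk] = [7, 4, 9, 7]
r2 m[φ4→slip] = [1, 4, 5, 7]
r2 m[φ5→slip] = [9, 4, 9, 5]
r2 m[φ6→wind] = [1, 1, 4, 1]
r2 m[φ7→wind] = [4, 5, 2, 7]
r2 m[sprk→φ0] = [224, 324, 648, 504]
r2 m[sprk→φ1] = [504, 180, 729, 567]
r2 m[sprk→φ2] = [252, 180, 648, 504]
r2 m[sprk→φ3] = [288, 405, 648, 648]
r2 m[cld→φ1] = [1, 1, 1, 1]
r2 m[wind→φ2] = [4, 5, 8, 7]
r2 m[wind→φ6] = [36, 25, 14, 63]
r2 m[wind→φ7] = [9, 5, 28, 9]
r2 m[slip→φ0] = [9, 16, 45, 35]
r2 m[slip→φ4] = [63, 36, 63, 45]
r2 m[slip→φ5] = [7, 36, 35, 63]
r3 m[φ0→sprk] = [225, 225, 315, 315]
r3 m[φ0→slip] = [3528, 4032, 3888, 5832]
r3 m[φ1→sprk] = [4, 9, 8, 8]
r3 m[φ1→cld] = [4536, 4536, 5103, 5832]
r3 m[φ2→sprk] = [42, 63, 36, 56]
r3 m[φ2→wind] = [5832, 1260, 3528, 4032]
r3 m[φ3→sprk] = [7, 4, 9, 7]
r3 m[φ4→slip] = [1, 4, 5, 7]
r3 m[φ5→slip] = [9, 4, 9, 5]
r3 m[φ6→wind] = [1, 1, 4, 1]
r3 m[φ7→wind] = [4, 5, 2, 7]
r3 m[sprk→φ0] = [224, 324, 648, 504]
r3 m[sprk→φ1] = [504, 180, 729, 567]
r3 m[sprk→φ2] = [252, 180, 648, 504]
r3 m[sprk→φ3] = [288, 405, 648, 648]
r3 m[cld→φ1] = [1, 1, 1, 1]
r3 m[wind→φ2] = [4, 5, 8, 7]
r3 m[wind→φ6] = [36, 25, 14, 63]
r3 m[wind→φ7] = [9, 5, 28, 9]
r3 m[slip→φ0] = [9, 16, 45, 35]
r3 m[slip→φ4] = [63, 36, 63, 45]
r3 m[slip→φ5] = [7, 36, 35, 63]
r4 m[φ0→sprk] = [225, 225, 315, 315]
r4 m[φ0→slip] = [3528, 4032, 3888, 5832]
r4 m[φ1→sprk] = [4, 9, 8, 8]
r4 m[φ1→cld] = [4536, 4536, 5103, 5832]
r4 m[φ2→sprk] = [42, 63, 36, 56]
r4 m[φ2→wind] = [5832, 1260, 3528, 4032]
r4 m[φ3→sprk] = [7, 4, 9, 7]
r4 m[φ4→slip] = [1, 4, 5, 7]
r4 m[φ5→slip] = [9, 4, 9, 5]
r4 m[φ6→wind] = [1, 1, 4, 1]
r4 m[φ7→wind] = [4, 5, 2, 7]
r4 m[sprk→φ0] = [1176, 2268, 2592, 3136]
r4 m[sprk→φ1] = [66150, 56700, 102060, 123480]
r4 m[sprk→φ2] = [6300, 8100, 22680, 17640]
r4 m[sprk→φ3] = [37800, 127575, 90720, 141120]
r4 m[cld→φ1] = [1, 1, 1, 1]
r4 m[wind→φ2] = [4, 5, 8, 7]
r4 m[wind→φ6] = [23328, 6300, 7056, 28224]
r4 m[wind→φ7] = [5832, 1260, 14112, 4032]
r4 m[slip→φ0] = [9, 16, 45, 35]
r4 m[slip→φ4] = [31752, 16128, 34992, 29160]
r4 m[slip→φ5] = [3528, 16128, 19440, 40824]
r5 m[φ0→sprk] = [225, 225, 315, 315]
r5 m[φ0→slip] = [21952, 25088, 21952, 28224]
r5 m[φ1→sprk] = [4, 9, 8, 8]
r5 m[φ1→cld] = [987840, 987840, 714420, 816480]
r5 m[φ2→sprk] = [42, 63, 36, 56]
r5 m[φ2→wind] = [204120, 40500, 123480, 141120]
r5 m[φ3→sprk] = [7, 4, 9, 7]
r5 m[φ4→slip] = [1, 4, 5, 7]
r5 m[φ5→slip] = [9, 4, 9, 5]
r5 m[φ6→wind] = [1, 1, 4, 1]
r5 m[φ7→wind] = [4, 5, 2, 7]
r5 m[sprk→φ0] = [1176, 2268, 2592, 3136]
r5 m[sprk→φ1] = [66150, 56700, 102060, 123480]
r5 m[sprk→φ2] = [6300, 8100, 22680, 17640]
r5 m[sprk→φ3] = [37800, 127575, 90720, 141120]
r5 m[cld→φ1] = [1, 1, 1, 1]
r5 m[wind→φ2] = [4, 5, 8, 7]
r5 m[wind→φ6] = [23328, 6300, 7056, 28224]
r5 m[wind→φ7] = [5832, 1260, 14112, 4032]
r5 m[slip→φ0] = [9, 16, 45, 35]
r5 m[slip→φ4] = [31752, 16128, 34992, 29160]
r5 m[slip→φ5] = [3528, 16128, 19440, 40824]
r6 m[φ0→sprk] = [225, 225, 315, 315]
r6 m[φ0→slip] = [21952, 25088, 21952, 28224]
r6 m[φ1→sprk] = [4, 9, 8, 8]
r6 m[φ1→cld] = [987840, 987840, 714420, 816480]
r6 m[φ2→sprk] = [42, 63, 36, 56]
r6 m[φ2→wind] = [204120, 40500, 123480, 141120]
r6 m[φ3→sprk] = [7, 4, 9, 7]
r6 m[φ4→slip] = [1, 4, 5, 7]
r6 m[φ5→slip] = [9, 4, 9, 5]
r6 m[φ6→wind] = [1, 1, 4, 1]
r6 m[φ7→wind] = [4, 5, 2, 7]
r6 m[sprk→φ0] = [1176, 2268, 2592, 3136]
r6 m[sprk→φ1] = [66150, 56700, 102060, 123480]
r6 m[sprk→φ2] = [6300, 8100, 22680, 17640]
r6 m[sprk→φ3] = [37800, 127575, 90720, 141120]
r6 m[cld→φ1] = [1, 1, 1, 1]
r6 m[wind→φ2] = [4, 5, 8, 7]
r6 m[wind→φ6] = [816480, 202500, 246960, 987840]
r6 m[wind→φ7] = [204120, 40500, 493920, 141120]
r6 m[slip→φ0] = [9, 16, 45, 35]
r6 m[slip→φ4] = [197568, 100352, 197568, 141120]
r6 m[slip→φ5] = [21952, 100352, 109760, 197568]
r7 m[φ0→sprk] = [225, 225, 315, 315]
r7 m[φ0→slip] = [21952, 25088, 21952, 28224]
r7 m[φ1→sprk] = [4, 9, 8, 8]
r7 m[φ1→cld] = [987840, 987840, 714420, 816480]
r7 m[φ2→sprk] = [42, 63, 36, 56]
r7 m[φ2→wind] = [204120, 40500, 123480, 141120]
r7 m[φ3→sprk] = [7, 4, 9, 7]
r7 m[φ4→slip] = [1, 4, 5, 7]
r7 m[φ5→slip] = [9, 4, 9, 5]
r7 m[φ6→wind] = [1, 1, 4, 1]
r7 m[φ7→wind] = [4, 5, 2, 7]
r7 m[sprk→φ0] = [1176, 2268, 2592, 3136]
r7 m[sprk→φ1] = [66150, 56700, 102060, 123480]
r7 m[sprk→φ2] = [6300, 8100, 22680, 17640]
r7 m[sprk→φ3] = [37800, 127575, 90720, 141120]
r7 m[cld→φ1] = [1, 1, 1, 1]
r7 m[wind→φ2] = [4, 5, 8, 7]
r7 m[wind→φ6] = [816480, 202500, 246960, 987840]
r7 m[wind→φ7] = [204120, 40500, 493920, 141120]
r7 m[slip→φ0] = [9, 16, 45, 35]
r7 m[slip→φ4] = [197568, 100352, 197568, 141120]
r7 m[slip→φ5] = [21952, 100352, 109760, 197568]
fixed point reached at round 7
traceback from sprk: (sprk=3, cld=0, wind=2, slip=2), score=987840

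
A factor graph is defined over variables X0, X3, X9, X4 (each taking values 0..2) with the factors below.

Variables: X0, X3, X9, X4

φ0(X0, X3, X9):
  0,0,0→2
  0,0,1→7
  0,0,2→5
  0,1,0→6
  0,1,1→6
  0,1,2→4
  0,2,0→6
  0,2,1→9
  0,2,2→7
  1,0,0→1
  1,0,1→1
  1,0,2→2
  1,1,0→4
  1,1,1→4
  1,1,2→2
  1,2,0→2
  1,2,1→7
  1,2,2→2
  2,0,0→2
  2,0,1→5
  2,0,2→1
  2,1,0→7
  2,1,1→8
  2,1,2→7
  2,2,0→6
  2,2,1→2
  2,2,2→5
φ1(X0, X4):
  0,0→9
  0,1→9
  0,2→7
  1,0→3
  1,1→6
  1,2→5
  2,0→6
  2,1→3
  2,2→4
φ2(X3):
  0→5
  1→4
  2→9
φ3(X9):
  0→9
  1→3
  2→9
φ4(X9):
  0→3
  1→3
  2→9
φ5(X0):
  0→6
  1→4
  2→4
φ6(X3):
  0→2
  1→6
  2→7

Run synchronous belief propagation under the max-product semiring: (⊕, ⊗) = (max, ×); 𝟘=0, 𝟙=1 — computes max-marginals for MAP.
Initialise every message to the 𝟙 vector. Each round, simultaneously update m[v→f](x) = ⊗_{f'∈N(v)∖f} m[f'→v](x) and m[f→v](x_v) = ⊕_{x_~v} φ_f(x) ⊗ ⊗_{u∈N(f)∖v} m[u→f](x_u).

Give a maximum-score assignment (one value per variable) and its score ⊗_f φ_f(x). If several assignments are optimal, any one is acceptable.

assignment: (X0=0, X3=2, X9=2, X4=0); score = 1928934

init: all messages = 𝟙 over 3 values
r1 m[φ0→X0] = [9, 7, 8]
r1 m[φ0→X3] = [7, 8, 9]
r1 m[φ0→X9] = [7, 9, 7]
r1 m[φ1→X0] = [9, 6, 6]
r1 m[φ1→X4] = [9, 9, 7]
r1 m[φ2→X3] = [5, 4, 9]
r1 m[φ3→X9] = [9, 3, 9]
r1 m[φ4→X9] = [3, 3, 9]
r1 m[φ5→X0] = [6, 4, 4]
r1 m[φ6→X3] = [2, 6, 7]
r1 m[X0→φ0] = [1, 1, 1]
r1 m[X0→φ1] = [1, 1, 1]
r1 m[X0→φ5] = [1, 1, 1]
r1 m[X3→φ0] = [1, 1, 1]
r1 m[X3→φ2] = [1, 1, 1]
r1 m[X3→φ6] = [1, 1, 1]
r1 m[X9→φ0] = [1, 1, 1]
r1 m[X9→φ3] = [1, 1, 1]
r1 m[X9→φ4] = [1, 1, 1]
r1 m[X4→φ1] = [1, 1, 1]
r2 m[φ0→X0] = [9, 7, 8]
r2 m[φ0→X3] = [7, 8, 9]
r2 m[φ0→X9] = [7, 9, 7]
r2 m[φ1→X0] = [9, 6, 6]
r2 m[φ1→X4] = [9, 9, 7]
r2 m[φ2→X3] = [5, 4, 9]
r2 m[φ3→X9] = [9, 3, 9]
r2 m[φ4→X9] = [3, 3, 9]
r2 m[φ5→X0] = [6, 4, 4]
r2 m[φ6→X3] = [2, 6, 7]
r2 m[X0→φ0] = [54, 24, 24]
r2 m[X0→φ1] = [54, 28, 32]
r2 m[X0→φ5] = [81, 42, 48]
r2 m[X3→φ0] = [10, 24, 63]
r2 m[X3→φ2] = [14, 48, 63]
r2 m[X3→φ6] = [35, 32, 81]
r2 m[X9→φ0] = [27, 9, 81]
r2 m[X9→φ3] = [21, 27, 63]
r2 m[X9→φ4] = [63, 27, 63]
r2 m[X4→φ1] = [1, 1, 1]
r3 m[φ0→X0] = [35721, 10206, 25515]
r3 m[φ0→X3] = [21870, 17496, 30618]
r3 m[φ0→X9] = [20412, 30618, 23814]
r3 m[φ1→X0] = [9, 6, 6]
r3 m[φ1→X4] = [486, 486, 378]
r3 m[φ2→X3] = [5, 4, 9]
r3 m[φ3→X9] = [9, 3, 9]
r3 m[φ4→X9] = [3, 3, 9]
r3 m[φ5→X0] = [6, 4, 4]
r3 m[φ6→X3] = [2, 6, 7]
r3 m[X0→φ0] = [54, 24, 24]
r3 m[X0→φ1] = [54, 28, 32]
r3 m[X0→φ5] = [81, 42, 48]
r3 m[X3→φ0] = [10, 24, 63]
r3 m[X3→φ2] = [14, 48, 63]
r3 m[X3→φ6] = [35, 32, 81]
r3 m[X9→φ0] = [27, 9, 81]
r3 m[X9→φ3] = [21, 27, 63]
r3 m[X9→φ4] = [63, 27, 63]
r3 m[X4→φ1] = [1, 1, 1]
r4 m[φ0→X0] = [35721, 10206, 25515]
r4 m[φ0→X3] = [21870, 17496, 30618]
r4 m[φ0→X9] = [20412, 30618, 23814]
r4 m[φ1→X0] = [9, 6, 6]
r4 m[φ1→X4] = [486, 486, 378]
r4 m[φ2→X3] = [5, 4, 9]
r4 m[φ3→X9] = [9, 3, 9]
r4 m[φ4→X9] = [3, 3, 9]
r4 m[φ5→X0] = [6, 4, 4]
r4 m[φ6→X3] = [2, 6, 7]
r4 m[X0→φ0] = [54, 24, 24]
r4 m[X0→φ1] = [214326, 40824, 102060]
r4 m[X0→φ5] = [321489, 61236, 153090]
r4 m[X3→φ0] = [10, 24, 63]
r4 m[X3→φ2] = [43740, 104976, 214326]
r4 m[X3→φ6] = [109350, 69984, 275562]
r4 m[X9→φ0] = [27, 9, 81]
r4 m[X9→φ3] = [61236, 91854, 214326]
r4 m[X9→φ4] = [183708, 91854, 214326]
r4 m[X4→φ1] = [1, 1, 1]
r5 m[φ0→X0] = [35721, 10206, 25515]
r5 m[φ0→X3] = [21870, 17496, 30618]
r5 m[φ0→X9] = [20412, 30618, 23814]
r5 m[φ1→X0] = [9, 6, 6]
r5 m[φ1→X4] = [1928934, 1928934, 1500282]
r5 m[φ2→X3] = [5, 4, 9]
r5 m[φ3→X9] = [9, 3, 9]
r5 m[φ4→X9] = [3, 3, 9]
r5 m[φ5→X0] = [6, 4, 4]
r5 m[φ6→X3] = [2, 6, 7]
r5 m[X0→φ0] = [54, 24, 24]
r5 m[X0→φ1] = [214326, 40824, 102060]
r5 m[X0→φ5] = [321489, 61236, 153090]
r5 m[X3→φ0] = [10, 24, 63]
r5 m[X3→φ2] = [43740, 104976, 214326]
r5 m[X3→φ6] = [109350, 69984, 275562]
r5 m[X9→φ0] = [27, 9, 81]
r5 m[X9→φ3] = [61236, 91854, 214326]
r5 m[X9→φ4] = [183708, 91854, 214326]
r5 m[X4→φ1] = [1, 1, 1]
r6 m[φ0→X0] = [35721, 10206, 25515]
r6 m[φ0→X3] = [21870, 17496, 30618]
r6 m[φ0→X9] = [20412, 30618, 23814]
r6 m[φ1→X0] = [9, 6, 6]
r6 m[φ1→X4] = [1928934, 1928934, 1500282]
r6 m[φ2→X3] = [5, 4, 9]
r6 m[φ3→X9] = [9, 3, 9]
r6 m[φ4→X9] = [3, 3, 9]
r6 m[φ5→X0] = [6, 4, 4]
r6 m[φ6→X3] = [2, 6, 7]
r6 m[X0→φ0] = [54, 24, 24]
r6 m[X0→φ1] = [214326, 40824, 102060]
r6 m[X0→φ5] = [321489, 61236, 153090]
r6 m[X3→φ0] = [10, 24, 63]
r6 m[X3→φ2] = [43740, 104976, 214326]
r6 m[X3→φ6] = [109350, 69984, 275562]
r6 m[X9→φ0] = [27, 9, 81]
r6 m[X9→φ3] = [61236, 91854, 214326]
r6 m[X9→φ4] = [183708, 91854, 214326]
r6 m[X4→φ1] = [1, 1, 1]
fixed point reached at round 6
traceback from X0: (X0=0, X3=2, X9=2, X4=0), score=1928934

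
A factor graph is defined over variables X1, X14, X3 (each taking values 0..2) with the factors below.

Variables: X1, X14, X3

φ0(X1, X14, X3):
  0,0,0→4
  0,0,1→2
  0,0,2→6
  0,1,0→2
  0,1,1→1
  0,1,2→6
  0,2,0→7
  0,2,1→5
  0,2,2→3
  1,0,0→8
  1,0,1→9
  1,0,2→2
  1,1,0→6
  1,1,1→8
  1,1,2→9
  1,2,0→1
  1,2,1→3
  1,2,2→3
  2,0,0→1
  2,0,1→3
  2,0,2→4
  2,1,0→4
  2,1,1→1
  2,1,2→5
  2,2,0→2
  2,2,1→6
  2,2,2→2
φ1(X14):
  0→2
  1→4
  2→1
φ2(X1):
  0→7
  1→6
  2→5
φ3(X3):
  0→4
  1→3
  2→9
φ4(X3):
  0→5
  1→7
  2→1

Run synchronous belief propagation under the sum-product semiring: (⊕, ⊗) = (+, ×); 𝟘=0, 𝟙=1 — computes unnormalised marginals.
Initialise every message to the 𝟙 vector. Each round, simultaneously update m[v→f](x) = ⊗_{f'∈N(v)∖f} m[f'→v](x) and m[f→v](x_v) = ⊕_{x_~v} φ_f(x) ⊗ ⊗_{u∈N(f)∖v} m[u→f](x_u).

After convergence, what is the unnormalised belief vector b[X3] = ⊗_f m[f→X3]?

init: all messages = 𝟙 over 3 values
r1 m[φ0→X1] = [36, 49, 28]
r1 m[φ0→X14] = [39, 42, 32]
r1 m[φ0→X3] = [35, 38, 40]
r1 m[φ1→X14] = [2, 4, 1]
r1 m[φ2→X1] = [7, 6, 5]
r1 m[φ3→X3] = [4, 3, 9]
r1 m[φ4→X3] = [5, 7, 1]
r1 m[X1→φ0] = [1, 1, 1]
r1 m[X1→φ2] = [1, 1, 1]
r1 m[X14→φ0] = [1, 1, 1]
r1 m[X14→φ1] = [1, 1, 1]
r1 m[X3→φ0] = [1, 1, 1]
r1 m[X3→φ3] = [1, 1, 1]
r1 m[X3→φ4] = [1, 1, 1]
r2 m[φ0→X1] = [36, 49, 28]
r2 m[φ0→X14] = [39, 42, 32]
r2 m[φ0→X3] = [35, 38, 40]
r2 m[φ1→X14] = [2, 4, 1]
r2 m[φ2→X1] = [7, 6, 5]
r2 m[φ3→X3] = [4, 3, 9]
r2 m[φ4→X3] = [5, 7, 1]
r2 m[X1→φ0] = [7, 6, 5]
r2 m[X1→φ2] = [36, 49, 28]
r2 m[X14→φ0] = [2, 4, 1]
r2 m[X14→φ1] = [39, 42, 32]
r2 m[X3→φ0] = [20, 21, 9]
r2 m[X3→φ3] = [175, 266, 40]
r2 m[X3→φ4] = [140, 114, 360]
r3 m[φ0→X1] = [1084, 2320, 1006]
r3 m[φ0→X14] = [4029, 3749, 3484]
r3 m[φ0→X3] = [507, 489, 681]
r3 m[φ1→X14] = [2, 4, 1]
r3 m[φ2→X1] = [7, 6, 5]
r3 m[φ3→X3] = [4, 3, 9]
r3 m[φ4→X3] = [5, 7, 1]
r3 m[X1→φ0] = [7, 6, 5]
r3 m[X1→φ2] = [36, 49, 28]
r3 m[X14→φ0] = [2, 4, 1]
r3 m[X14→φ1] = [39, 42, 32]
r3 m[X3→φ0] = [20, 21, 9]
r3 m[X3→φ3] = [175, 266, 40]
r3 m[X3→φ4] = [140, 114, 360]
r4 m[φ0→X1] = [1084, 2320, 1006]
r4 m[φ0→X14] = [4029, 3749, 3484]
r4 m[φ0→X3] = [507, 489, 681]
r4 m[φ1→X14] = [2, 4, 1]
r4 m[φ2→X1] = [7, 6, 5]
r4 m[φ3→X3] = [4, 3, 9]
r4 m[φ4→X3] = [5, 7, 1]
r4 m[X1→φ0] = [7, 6, 5]
r4 m[X1→φ2] = [1084, 2320, 1006]
r4 m[X14→φ0] = [2, 4, 1]
r4 m[X14→φ1] = [4029, 3749, 3484]
r4 m[X3→φ0] = [20, 21, 9]
r4 m[X3→φ3] = [2535, 3423, 681]
r4 m[X3→φ4] = [2028, 1467, 6129]
r5 m[φ0→X1] = [1084, 2320, 1006]
r5 m[φ0→X14] = [4029, 3749, 3484]
r5 m[φ0→X3] = [507, 489, 681]
r5 m[φ1→X14] = [2, 4, 1]
r5 m[φ2→X1] = [7, 6, 5]
r5 m[φ3→X3] = [4, 3, 9]
r5 m[φ4→X3] = [5, 7, 1]
r5 m[X1→φ0] = [7, 6, 5]
r5 m[X1→φ2] = [1084, 2320, 1006]
r5 m[X14→φ0] = [2, 4, 1]
r5 m[X14→φ1] = [4029, 3749, 3484]
r5 m[X3→φ0] = [20, 21, 9]
r5 m[X3→φ3] = [2535, 3423, 681]
r5 m[X3→φ4] = [2028, 1467, 6129]
fixed point reached at round 5
b[X3] = ⊗ incoming = [10140, 10269, 6129]

b[X3] = [10140, 10269, 6129]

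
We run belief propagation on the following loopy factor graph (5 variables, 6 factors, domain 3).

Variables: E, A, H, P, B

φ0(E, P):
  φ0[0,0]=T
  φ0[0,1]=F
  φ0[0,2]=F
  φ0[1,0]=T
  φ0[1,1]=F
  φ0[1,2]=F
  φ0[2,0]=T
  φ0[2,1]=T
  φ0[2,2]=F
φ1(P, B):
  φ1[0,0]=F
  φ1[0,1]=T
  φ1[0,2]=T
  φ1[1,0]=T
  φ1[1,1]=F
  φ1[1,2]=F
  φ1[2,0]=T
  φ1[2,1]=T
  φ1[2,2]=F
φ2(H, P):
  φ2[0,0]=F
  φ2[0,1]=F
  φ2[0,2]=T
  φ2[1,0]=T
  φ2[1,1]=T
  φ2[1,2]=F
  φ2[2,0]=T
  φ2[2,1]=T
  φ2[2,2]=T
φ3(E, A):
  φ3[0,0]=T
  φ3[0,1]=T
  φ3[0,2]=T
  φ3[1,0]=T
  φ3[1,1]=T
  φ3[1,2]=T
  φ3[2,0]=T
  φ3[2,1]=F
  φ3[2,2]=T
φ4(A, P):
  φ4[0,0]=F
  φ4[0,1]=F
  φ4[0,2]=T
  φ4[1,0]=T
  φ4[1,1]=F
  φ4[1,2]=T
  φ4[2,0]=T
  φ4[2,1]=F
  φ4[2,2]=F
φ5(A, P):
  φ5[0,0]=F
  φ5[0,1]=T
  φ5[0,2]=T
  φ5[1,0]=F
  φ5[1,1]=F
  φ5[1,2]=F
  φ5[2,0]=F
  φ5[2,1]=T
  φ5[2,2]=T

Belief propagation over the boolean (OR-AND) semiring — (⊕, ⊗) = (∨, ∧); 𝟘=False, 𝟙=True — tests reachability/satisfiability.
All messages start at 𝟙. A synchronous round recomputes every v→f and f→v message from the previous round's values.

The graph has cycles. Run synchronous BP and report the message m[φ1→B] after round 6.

init: all messages = 𝟙 over 3 values
r1 m[φ0→E] = [T, T, T]
r1 m[φ0→P] = [T, T, F]
r1 m[φ1→P] = [T, T, T]
r1 m[φ1→B] = [T, T, T]
r1 m[φ2→H] = [T, T, T]
r1 m[φ2→P] = [T, T, T]
r1 m[φ3→E] = [T, T, T]
r1 m[φ3→A] = [T, T, T]
r1 m[φ4→A] = [T, T, T]
r1 m[φ4→P] = [T, F, T]
r1 m[φ5→A] = [T, F, T]
r1 m[φ5→P] = [F, T, T]
r1 m[E→φ0] = [T, T, T]
r1 m[E→φ3] = [T, T, T]
r1 m[A→φ3] = [T, T, T]
r1 m[A→φ4] = [T, T, T]
r1 m[A→φ5] = [T, T, T]
r1 m[H→φ2] = [T, T, T]
r1 m[P→φ0] = [T, T, T]
r1 m[P→φ1] = [T, T, T]
r1 m[P→φ2] = [T, T, T]
r1 m[P→φ4] = [T, T, T]
r1 m[P→φ5] = [T, T, T]
r1 m[B→φ1] = [T, T, T]
r2 m[φ0→E] = [T, T, T]
r2 m[φ0→P] = [T, T, F]
r2 m[φ1→P] = [T, T, T]
r2 m[φ1→B] = [T, T, T]
r2 m[φ2→H] = [T, T, T]
r2 m[φ2→P] = [T, T, T]
r2 m[φ3→E] = [T, T, T]
r2 m[φ3→A] = [T, T, T]
r2 m[φ4→A] = [T, T, T]
r2 m[φ4→P] = [T, F, T]
r2 m[φ5→A] = [T, F, T]
r2 m[φ5→P] = [F, T, T]
r2 m[E→φ0] = [T, T, T]
r2 m[E→φ3] = [T, T, T]
r2 m[A→φ3] = [T, F, T]
r2 m[A→φ4] = [T, F, T]
r2 m[A→φ5] = [T, T, T]
r2 m[H→φ2] = [T, T, T]
r2 m[P→φ0] = [F, F, T]
r2 m[P→φ1] = [F, F, F]
r2 m[P→φ2] = [F, F, F]
r2 m[P→φ4] = [F, T, F]
r2 m[P→φ5] = [T, F, F]
r2 m[B→φ1] = [T, T, T]
r3 m[φ0→E] = [F, F, F]
r3 m[φ0→P] = [T, T, F]
r3 m[φ1→P] = [T, T, T]
r3 m[φ1→B] = [F, F, F]
r3 m[φ2→H] = [F, F, F]
r3 m[φ2→P] = [T, T, T]
r3 m[φ3→E] = [T, T, T]
r3 m[φ3→A] = [T, T, T]
r3 m[φ4→A] = [F, F, F]
r3 m[φ4→P] = [T, F, T]
r3 m[φ5→A] = [F, F, F]
r3 m[φ5→P] = [F, T, T]
r3 m[E→φ0] = [T, T, T]
r3 m[E→φ3] = [T, T, T]
r3 m[A→φ3] = [T, F, T]
r3 m[A→φ4] = [T, F, T]
r3 m[A→φ5] = [T, T, T]
r3 m[H→φ2] = [T, T, T]
r3 m[P→φ0] = [F, F, T]
r3 m[P→φ1] = [F, F, F]
r3 m[P→φ2] = [F, F, F]
r3 m[P→φ4] = [F, T, F]
r3 m[P→φ5] = [T, F, F]
r3 m[B→φ1] = [T, T, T]
r4 m[φ0→E] = [F, F, F]
r4 m[φ0→P] = [T, T, F]
r4 m[φ1→P] = [T, T, T]
r4 m[φ1→B] = [F, F, F]
r4 m[φ2→H] = [F, F, F]
r4 m[φ2→P] = [T, T, T]
r4 m[φ3→E] = [T, T, T]
r4 m[φ3→A] = [T, T, T]
r4 m[φ4→A] = [F, F, F]
r4 m[φ4→P] = [T, F, T]
r4 m[φ5→A] = [F, F, F]
r4 m[φ5→P] = [F, T, T]
r4 m[E→φ0] = [T, T, T]
r4 m[E→φ3] = [F, F, F]
r4 m[A→φ3] = [F, F, F]
r4 m[A→φ4] = [F, F, F]
r4 m[A→φ5] = [F, F, F]
r4 m[H→φ2] = [T, T, T]
r4 m[P→φ0] = [F, F, T]
r4 m[P→φ1] = [F, F, F]
r4 m[P→φ2] = [F, F, F]
r4 m[P→φ4] = [F, T, F]
r4 m[P→φ5] = [T, F, F]
r4 m[B→φ1] = [T, T, T]
r5 m[φ0→E] = [F, F, F]
r5 m[φ0→P] = [T, T, F]
r5 m[φ1→P] = [T, T, T]
r5 m[φ1→B] = [F, F, F]
r5 m[φ2→H] = [F, F, F]
r5 m[φ2→P] = [T, T, T]
r5 m[φ3→E] = [F, F, F]
r5 m[φ3→A] = [F, F, F]
r5 m[φ4→A] = [F, F, F]
r5 m[φ4→P] = [F, F, F]
r5 m[φ5→A] = [F, F, F]
r5 m[φ5→P] = [F, F, F]
r5 m[E→φ0] = [T, T, T]
r5 m[E→φ3] = [F, F, F]
r5 m[A→φ3] = [F, F, F]
r5 m[A→φ4] = [F, F, F]
r5 m[A→φ5] = [F, F, F]
r5 m[H→φ2] = [T, T, T]
r5 m[P→φ0] = [F, F, T]
r5 m[P→φ1] = [F, F, F]
r5 m[P→φ2] = [F, F, F]
r5 m[P→φ4] = [F, T, F]
r5 m[P→φ5] = [T, F, F]
r5 m[B→φ1] = [T, T, T]
r6 m[φ0→E] = [F, F, F]
r6 m[φ0→P] = [T, T, F]
r6 m[φ1→P] = [T, T, T]
r6 m[φ1→B] = [F, F, F]
r6 m[φ2→H] = [F, F, F]
r6 m[φ2→P] = [T, T, T]
r6 m[φ3→E] = [F, F, F]
r6 m[φ3→A] = [F, F, F]
r6 m[φ4→A] = [F, F, F]
r6 m[φ4→P] = [F, F, F]
r6 m[φ5→A] = [F, F, F]
r6 m[φ5→P] = [F, F, F]
r6 m[E→φ0] = [F, F, F]
r6 m[E→φ3] = [F, F, F]
r6 m[A→φ3] = [F, F, F]
r6 m[A→φ4] = [F, F, F]
r6 m[A→φ5] = [F, F, F]
r6 m[H→φ2] = [T, T, T]
r6 m[P→φ0] = [F, F, F]
r6 m[P→φ1] = [F, F, F]
r6 m[P→φ2] = [F, F, F]
r6 m[P→φ4] = [F, F, F]
r6 m[P→φ5] = [F, F, F]
r6 m[B→φ1] = [T, T, T]

message @ round 6 = [F, F, F]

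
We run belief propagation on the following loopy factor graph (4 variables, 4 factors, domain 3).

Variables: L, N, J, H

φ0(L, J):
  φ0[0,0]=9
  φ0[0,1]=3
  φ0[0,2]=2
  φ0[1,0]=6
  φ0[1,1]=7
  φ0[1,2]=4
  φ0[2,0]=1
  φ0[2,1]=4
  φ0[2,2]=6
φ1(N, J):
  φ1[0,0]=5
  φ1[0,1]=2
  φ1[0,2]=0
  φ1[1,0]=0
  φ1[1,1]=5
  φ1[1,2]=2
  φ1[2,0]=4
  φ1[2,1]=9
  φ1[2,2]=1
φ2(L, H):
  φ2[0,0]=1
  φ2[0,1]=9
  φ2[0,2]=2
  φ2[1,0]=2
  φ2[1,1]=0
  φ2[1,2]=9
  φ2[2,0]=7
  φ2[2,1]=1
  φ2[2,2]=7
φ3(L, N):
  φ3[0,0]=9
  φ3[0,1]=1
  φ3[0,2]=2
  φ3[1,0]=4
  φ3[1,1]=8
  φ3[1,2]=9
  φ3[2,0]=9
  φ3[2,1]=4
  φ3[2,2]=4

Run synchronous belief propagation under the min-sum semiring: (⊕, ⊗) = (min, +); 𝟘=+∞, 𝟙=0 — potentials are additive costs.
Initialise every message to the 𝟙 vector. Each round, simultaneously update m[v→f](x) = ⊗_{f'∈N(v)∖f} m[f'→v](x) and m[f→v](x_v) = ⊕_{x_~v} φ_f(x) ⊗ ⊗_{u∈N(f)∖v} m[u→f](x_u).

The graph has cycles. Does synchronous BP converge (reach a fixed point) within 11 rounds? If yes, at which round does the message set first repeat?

init: all messages = 𝟙 over 3 values
r1 m[φ0→L] = [2, 4, 1]
r1 m[φ0→J] = [1, 3, 2]
r1 m[φ1→N] = [0, 0, 1]
r1 m[φ1→J] = [0, 2, 0]
r1 m[φ2→L] = [1, 0, 1]
r1 m[φ2→H] = [1, 0, 2]
r1 m[φ3→L] = [1, 4, 4]
r1 m[φ3→N] = [4, 1, 2]
r1 m[L→φ0] = [0, 0, 0]
r1 m[L→φ2] = [0, 0, 0]
r1 m[L→φ3] = [0, 0, 0]
r1 m[N→φ1] = [0, 0, 0]
r1 m[N→φ3] = [0, 0, 0]
r1 m[J→φ0] = [0, 0, 0]
r1 m[J→φ1] = [0, 0, 0]
r1 m[H→φ2] = [0, 0, 0]
r2 m[φ0→L] = [2, 4, 1]
r2 m[φ0→J] = [1, 3, 2]
r2 m[φ1→N] = [0, 0, 1]
r2 m[φ1→J] = [0, 2, 0]
r2 m[φ2→L] = [1, 0, 1]
r2 m[φ2→H] = [1, 0, 2]
r2 m[φ3→L] = [1, 4, 4]
r2 m[φ3→N] = [4, 1, 2]
r2 m[L→φ0] = [2, 4, 5]
r2 m[L→φ2] = [3, 8, 5]
r2 m[L→φ3] = [3, 4, 2]
r2 m[N→φ1] = [4, 1, 2]
r2 m[N→φ3] = [0, 0, 1]
r2 m[J→φ0] = [0, 2, 0]
r2 m[J→φ1] = [1, 3, 2]
r2 m[H→φ2] = [0, 0, 0]
r3 m[φ0→L] = [2, 4, 1]
r3 m[φ0→J] = [6, 5, 4]
r3 m[φ1→N] = [2, 1, 3]
r3 m[φ1→J] = [1, 6, 3]
r3 m[φ2→L] = [1, 0, 1]
r3 m[φ2→H] = [4, 6, 5]
r3 m[φ3→L] = [1, 4, 4]
r3 m[φ3→N] = [8, 4, 5]
r3 m[L→φ0] = [2, 4, 5]
r3 m[L→φ2] = [3, 8, 5]
r3 m[L→φ3] = [3, 4, 2]
r3 m[N→φ1] = [4, 1, 2]
r3 m[N→φ3] = [0, 0, 1]
r3 m[J→φ0] = [0, 2, 0]
r3 m[J→φ1] = [1, 3, 2]
r3 m[H→φ2] = [0, 0, 0]
r4 m[φ0→L] = [2, 4, 1]
r4 m[φ0→J] = [6, 5, 4]
r4 m[φ1→N] = [2, 1, 3]
r4 m[φ1→J] = [1, 6, 3]
r4 m[φ2→L] = [1, 0, 1]
r4 m[φ2→H] = [4, 6, 5]
r4 m[φ3→L] = [1, 4, 4]
r4 m[φ3→N] = [8, 4, 5]
r4 m[L→φ0] = [2, 4, 5]
r4 m[L→φ2] = [3, 8, 5]
r4 m[L→φ3] = [3, 4, 2]
r4 m[N→φ1] = [8, 4, 5]
r4 m[N→φ3] = [2, 1, 3]
r4 m[J→φ0] = [1, 6, 3]
r4 m[J→φ1] = [6, 5, 4]
r4 m[H→φ2] = [0, 0, 0]
r5 m[φ0→L] = [5, 7, 2]
r5 m[φ0→J] = [6, 5, 4]
r5 m[φ1→N] = [4, 6, 5]
r5 m[φ1→J] = [4, 9, 6]
r5 m[φ2→L] = [1, 0, 1]
r5 m[φ2→H] = [4, 6, 5]
r5 m[φ3→L] = [2, 6, 5]
r5 m[φ3→N] = [8, 4, 5]
r5 m[L→φ0] = [2, 4, 5]
r5 m[L→φ2] = [3, 8, 5]
r5 m[L→φ3] = [3, 4, 2]
r5 m[N→φ1] = [8, 4, 5]
r5 m[N→φ3] = [2, 1, 3]
r5 m[J→φ0] = [1, 6, 3]
r5 m[J→φ1] = [6, 5, 4]
r5 m[H→φ2] = [0, 0, 0]
r6 m[φ0→L] = [5, 7, 2]
r6 m[φ0→J] = [6, 5, 4]
r6 m[φ1→N] = [4, 6, 5]
r6 m[φ1→J] = [4, 9, 6]
r6 m[φ2→L] = [1, 0, 1]
r6 m[φ2→H] = [4, 6, 5]
r6 m[φ3→L] = [2, 6, 5]
r6 m[φ3→N] = [8, 4, 5]
r6 m[L→φ0] = [3, 6, 6]
r6 m[L→φ2] = [7, 13, 7]
r6 m[L→φ3] = [6, 7, 3]
r6 m[N→φ1] = [8, 4, 5]
r6 m[N→φ3] = [4, 6, 5]
r6 m[J→φ0] = [4, 9, 6]
r6 m[J→φ1] = [6, 5, 4]
r6 m[H→φ2] = [0, 0, 0]
r7 m[φ0→L] = [8, 10, 5]
r7 m[φ0→J] = [7, 6, 5]
r7 m[φ1→N] = [4, 6, 5]
r7 m[φ1→J] = [4, 9, 6]
r7 m[φ2→L] = [1, 0, 1]
r7 m[φ2→H] = [8, 8, 9]
r7 m[φ3→L] = [7, 8, 9]
r7 m[φ3→N] = [11, 7, 7]
r7 m[L→φ0] = [3, 6, 6]
r7 m[L→φ2] = [7, 13, 7]
r7 m[L→φ3] = [6, 7, 3]
r7 m[N→φ1] = [8, 4, 5]
r7 m[N→φ3] = [4, 6, 5]
r7 m[J→φ0] = [4, 9, 6]
r7 m[J→φ1] = [6, 5, 4]
r7 m[H→φ2] = [0, 0, 0]
r8 m[φ0→L] = [8, 10, 5]
r8 m[φ0→J] = [7, 6, 5]
r8 m[φ1→N] = [4, 6, 5]
r8 m[φ1→J] = [4, 9, 6]
r8 m[φ2→L] = [1, 0, 1]
r8 m[φ2→H] = [8, 8, 9]
r8 m[φ3→L] = [7, 8, 9]
r8 m[φ3→N] = [11, 7, 7]
r8 m[L→φ0] = [8, 8, 10]
r8 m[L→φ2] = [15, 18, 14]
r8 m[L→φ3] = [9, 10, 6]
r8 m[N→φ1] = [11, 7, 7]
r8 m[N→φ3] = [4, 6, 5]
r8 m[J→φ0] = [4, 9, 6]
r8 m[J→φ1] = [7, 6, 5]
r8 m[H→φ2] = [0, 0, 0]
r9 m[φ0→L] = [8, 10, 5]
r9 m[φ0→J] = [11, 11, 10]
r9 m[φ1→N] = [5, 7, 6]
r9 m[φ1→J] = [7, 12, 8]
r9 m[φ2→L] = [1, 0, 1]
r9 m[φ2→H] = [16, 15, 17]
r9 m[φ3→L] = [7, 8, 9]
r9 m[φ3→N] = [14, 10, 10]
r9 m[L→φ0] = [8, 8, 10]
r9 m[L→φ2] = [15, 18, 14]
r9 m[L→φ3] = [9, 10, 6]
r9 m[N→φ1] = [11, 7, 7]
r9 m[N→φ3] = [4, 6, 5]
r9 m[J→φ0] = [4, 9, 6]
r9 m[J→φ1] = [7, 6, 5]
r9 m[H→φ2] = [0, 0, 0]
r10 m[φ0→L] = [8, 10, 5]
r10 m[φ0→J] = [11, 11, 10]
r10 m[φ1→N] = [5, 7, 6]
r10 m[φ1→J] = [7, 12, 8]
r10 m[φ2→L] = [1, 0, 1]
r10 m[φ2→H] = [16, 15, 17]
r10 m[φ3→L] = [7, 8, 9]
r10 m[φ3→N] = [14, 10, 10]
r10 m[L→φ0] = [8, 8, 10]
r10 m[L→φ2] = [15, 18, 14]
r10 m[L→φ3] = [9, 10, 6]
r10 m[N→φ1] = [14, 10, 10]
r10 m[N→φ3] = [5, 7, 6]
r10 m[J→φ0] = [7, 12, 8]
r10 m[J→φ1] = [11, 11, 10]
r10 m[H→φ2] = [0, 0, 0]
r11 m[φ0→L] = [10, 12, 8]
r11 m[φ0→J] = [11, 11, 10]
r11 m[φ1→N] = [10, 11, 11]
r11 m[φ1→J] = [10, 15, 11]
r11 m[φ2→L] = [1, 0, 1]
r11 m[φ2→H] = [16, 15, 17]
r11 m[φ3→L] = [8, 9, 10]
r11 m[φ3→N] = [14, 10, 10]
r11 m[L→φ0] = [8, 8, 10]
r11 m[L→φ2] = [15, 18, 14]
r11 m[L→φ3] = [9, 10, 6]
r11 m[N→φ1] = [14, 10, 10]
r11 m[N→φ3] = [5, 7, 6]
r11 m[J→φ0] = [7, 12, 8]
r11 m[J→φ1] = [11, 11, 10]
r11 m[H→φ2] = [0, 0, 0]
no fixed point within 11 rounds

NOT CONVERGED within 11 rounds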